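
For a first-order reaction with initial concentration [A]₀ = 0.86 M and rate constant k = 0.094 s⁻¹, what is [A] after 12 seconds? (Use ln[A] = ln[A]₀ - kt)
0.2784 M

ln[A] = ln[A]₀ - k·t = ln(0.86) - (0.094)·(12) = -0.1508 - 1.1280 = -1.2788
[A] = e^(-1.2788) = 0.2784 M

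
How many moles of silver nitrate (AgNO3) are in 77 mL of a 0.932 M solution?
Moles = Molarity × Volume (L)
Moles = 0.932 M × 0.077 L = 0.07176 mol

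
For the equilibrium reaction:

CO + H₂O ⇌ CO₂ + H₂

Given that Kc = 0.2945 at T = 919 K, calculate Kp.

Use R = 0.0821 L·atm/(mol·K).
K_p = 0.2945

Δn = (moles gaseous products) − (moles gaseous reactants) = 0
T = 919 K; RT = 0.0821 × 919 = 75.4499
Kp = Kc·(RT)^Δn = 0.2945 × (75.4499)^0 = 0.2945 × 1 = 0.2945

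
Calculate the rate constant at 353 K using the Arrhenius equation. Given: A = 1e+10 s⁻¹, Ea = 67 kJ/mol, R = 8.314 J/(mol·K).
1.22e+00 s⁻¹

k = A·exp(-Ea/(R·T)) = 1e+10·exp(-67000/(8.314·353)) = 1e+10·exp(-22.8292) = 1e+10·1.2174e-10 = 1.22e+00 s⁻¹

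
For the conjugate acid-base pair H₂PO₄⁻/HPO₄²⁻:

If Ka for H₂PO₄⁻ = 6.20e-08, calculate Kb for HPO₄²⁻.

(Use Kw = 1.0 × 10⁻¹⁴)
K_b = 1.61e-07

Conjugate acid-base pairs differ by one H⁺. Ka × Kb = Kw for a conjugate pair.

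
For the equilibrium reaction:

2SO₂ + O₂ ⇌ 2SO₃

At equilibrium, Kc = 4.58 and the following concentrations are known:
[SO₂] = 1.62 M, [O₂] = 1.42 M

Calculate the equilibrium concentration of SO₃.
[SO₃] = 4.1313 M

Kc = ([SO₃]^2) / ([SO₂]^2 × [O₂]) = 4.58
[SO₃]^2 = Kc · (reactant terms)/(other product terms) = 4.58 · 3.7266 / 1 = 17.068
[SO₃] = (17.068)^(1/2) = 4.1313 M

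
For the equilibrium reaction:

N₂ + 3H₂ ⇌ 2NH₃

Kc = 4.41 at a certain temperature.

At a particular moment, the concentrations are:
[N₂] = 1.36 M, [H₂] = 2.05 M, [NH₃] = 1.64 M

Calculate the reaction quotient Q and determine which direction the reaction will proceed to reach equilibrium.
Q = 0.230, Q < K, reaction proceeds forward (toward products)

Q = ([NH₃]^2) / ([N₂] × [H₂]^3)
  = ((1.64)^2) / ((1.36)·(2.05)^3) = 2.6896/11.717 = 0.2296
Since Q = 0.2296 < Kc = 4.41, the reaction proceeds forward (toward products) to reach equilibrium.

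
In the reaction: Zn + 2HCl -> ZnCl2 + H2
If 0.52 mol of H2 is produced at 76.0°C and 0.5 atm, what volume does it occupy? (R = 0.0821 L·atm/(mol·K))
T = 76.0°C + 273.15 = 349.15 K
V = nRT/P = (0.52 × 0.0821 × 349.15) / 0.5
V = 29.81 L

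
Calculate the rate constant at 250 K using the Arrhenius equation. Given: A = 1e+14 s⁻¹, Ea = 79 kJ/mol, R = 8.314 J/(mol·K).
3.11e-03 s⁻¹

k = A·exp(-Ea/(R·T)) = 1e+14·exp(-79000/(8.314·250)) = 1e+14·exp(-38.0082) = 1e+14·3.1136e-17 = 3.11e-03 s⁻¹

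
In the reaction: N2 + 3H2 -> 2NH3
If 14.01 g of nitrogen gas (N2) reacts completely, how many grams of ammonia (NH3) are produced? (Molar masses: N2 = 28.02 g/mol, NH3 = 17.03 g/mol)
Moles of N2 = 14.01 g ÷ 28.02 g/mol = 0.5 mol
Mole ratio: 2 mol NH3 / 1 mol N2
Moles of NH3 = 0.5 × (2/1) = 1 mol
Mass of NH3 = 1 mol × 17.03 g/mol = 17.03 g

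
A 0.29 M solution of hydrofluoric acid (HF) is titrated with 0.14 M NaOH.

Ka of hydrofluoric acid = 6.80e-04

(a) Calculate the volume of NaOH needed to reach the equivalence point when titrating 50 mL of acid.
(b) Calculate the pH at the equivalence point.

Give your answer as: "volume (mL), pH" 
V = 103.6 mL, pH = 8.07

(a) At equivalence: moles acid = moles base.
moles acid = 0.29 × 0.05 = 0.0145 mol; V_NaOH = 0.0145/0.14 = 0.1036 L = 103.6 mL.
(b) At equivalence, all acid → conjugate base A⁻ at [A⁻] = 0.0145/0.1536 = 0.09442 M.
Kb = Kw/Ka = 1.0e-14/6.80e-04 = 1.471e-11; [OH⁻] = √(Kb·[A⁻]) = 1.178e-06; pOH = 5.93; pH = 14 − pOH = 8.07.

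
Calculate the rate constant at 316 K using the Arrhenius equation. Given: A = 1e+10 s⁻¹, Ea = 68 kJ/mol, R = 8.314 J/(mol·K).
5.74e-02 s⁻¹

k = A·exp(-Ea/(R·T)) = 1e+10·exp(-68000/(8.314·316)) = 1e+10·exp(-25.8828) = 1e+10·5.7442e-12 = 5.74e-02 s⁻¹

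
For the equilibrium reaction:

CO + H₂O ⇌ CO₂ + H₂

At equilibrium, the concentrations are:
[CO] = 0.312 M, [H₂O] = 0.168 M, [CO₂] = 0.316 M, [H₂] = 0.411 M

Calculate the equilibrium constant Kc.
K_c = 2.4778

Kc = ([CO₂] × [H₂]) / ([CO] × [H₂O])
   = ((0.316)·(0.411)) / ((0.312)·(0.168))
   = 0.12988 / 0.052416 = 2.4778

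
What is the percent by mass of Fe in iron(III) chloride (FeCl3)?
Mass of Fe in formula = 55.85 × 1 = 55.85 g/mol
Molar mass = 162.2 g/mol
% Fe = (55.85/162.2) × 100% = 34.43%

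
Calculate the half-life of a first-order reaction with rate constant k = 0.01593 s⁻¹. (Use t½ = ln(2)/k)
43.51 s

t½ = ln(2)/k = 0.6931/0.01593 = 43.51 s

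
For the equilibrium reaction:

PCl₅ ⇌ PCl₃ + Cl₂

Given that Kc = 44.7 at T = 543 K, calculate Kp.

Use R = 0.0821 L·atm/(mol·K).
K_p = 1.99e+03

Δn = (moles gaseous products) − (moles gaseous reactants) = 1
T = 543 K; RT = 0.0821 × 543 = 44.5803
Kp = Kc·(RT)^Δn = 44.7 × (44.5803)^1 = 44.7 × 44.5803 = 1.99e+03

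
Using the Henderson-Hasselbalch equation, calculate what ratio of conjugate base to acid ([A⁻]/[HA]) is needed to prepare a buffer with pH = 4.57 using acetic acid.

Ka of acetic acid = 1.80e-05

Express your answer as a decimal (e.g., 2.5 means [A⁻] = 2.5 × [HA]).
[A⁻]/[HA] = 0.669

pKa = −log(1.80e-05) = 4.7447. pH = pKa + log([A⁻]/[HA]). 4.57 = 4.7447 + log(ratio). log(ratio) = 4.57 − 4.7447 = -0.1747. ratio = 10^(-0.1747) = 0.669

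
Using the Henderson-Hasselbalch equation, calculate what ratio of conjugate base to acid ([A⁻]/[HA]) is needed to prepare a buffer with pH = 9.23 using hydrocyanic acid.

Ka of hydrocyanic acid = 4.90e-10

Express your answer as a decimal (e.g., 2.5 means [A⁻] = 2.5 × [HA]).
[A⁻]/[HA] = 0.832

pKa = −log(4.90e-10) = 9.3098. pH = pKa + log([A⁻]/[HA]). 9.23 = 9.3098 + log(ratio). log(ratio) = 9.23 − 9.3098 = -0.0798. ratio = 10^(-0.0798) = 0.832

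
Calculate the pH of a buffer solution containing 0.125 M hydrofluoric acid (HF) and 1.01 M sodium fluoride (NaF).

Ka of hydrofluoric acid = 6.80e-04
pH = 4.07

pKa = -log(6.80e-04) = 3.17. pH = pKa + log([A⁻]/[HA]) = 3.17 + log(1.01/0.125)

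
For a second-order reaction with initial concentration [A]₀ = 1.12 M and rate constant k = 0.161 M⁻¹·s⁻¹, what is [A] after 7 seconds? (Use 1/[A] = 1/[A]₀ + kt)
0.4951 M

1/[A] = 1/[A]₀ + k·t = 1/1.12 + (0.161)·(7) = 0.8929 + 1.1270 = 2.0199
[A] = 1/2.0199 = 0.4951 M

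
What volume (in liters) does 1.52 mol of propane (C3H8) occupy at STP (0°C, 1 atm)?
At STP, 1 mol of gas occupies 22.4 L
Volume = 1.52 mol × 22.4 L/mol = 34.05 L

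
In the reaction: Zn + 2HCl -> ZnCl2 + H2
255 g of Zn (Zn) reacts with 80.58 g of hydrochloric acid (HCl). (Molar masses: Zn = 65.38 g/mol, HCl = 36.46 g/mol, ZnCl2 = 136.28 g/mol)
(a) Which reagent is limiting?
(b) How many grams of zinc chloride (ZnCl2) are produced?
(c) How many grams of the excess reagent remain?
(a) HCl, (b) 150.6 g, (c) 182.8 g

Moles of Zn = 255 g ÷ 65.38 g/mol = 3.90028 mol
Moles of HCl = 80.58 g ÷ 36.46 g/mol = 2.21009 mol
Moles ÷ coefficient: Zn: 3.90028/1 = 3.9, HCl: 2.21009/2 = 1.105
(a) HCl has the smaller value, so HCl is the limiting reagent.
(b) Moles of ZnCl2 = 2.21009 mol HCl × (1/2) = 1.10505 mol; mass = 1.10505 mol × 136.28 g/mol = 150.6 g
(c) Zn consumed = 2.21009 × (1/2) = 1.10505 mol; remaining = 3.90028 − 1.10505 = 2.79523 mol; mass = 2.79523 mol × 65.38 g/mol = 182.8 g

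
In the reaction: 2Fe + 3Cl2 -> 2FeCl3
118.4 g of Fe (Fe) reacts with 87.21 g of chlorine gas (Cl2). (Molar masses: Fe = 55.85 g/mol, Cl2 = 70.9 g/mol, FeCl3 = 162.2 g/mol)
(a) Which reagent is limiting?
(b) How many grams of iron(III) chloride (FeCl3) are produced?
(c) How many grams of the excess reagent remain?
(a) Cl2, (b) 133 g, (c) 72.6 g

Moles of Fe = 118.4 g ÷ 55.85 g/mol = 2.11996 mol
Moles of Cl2 = 87.21 g ÷ 70.9 g/mol = 1.23004 mol
Moles ÷ coefficient: Fe: 2.11996/2 = 1.06, Cl2: 1.23004/3 = 0.41
(a) Cl2 has the smaller value, so Cl2 is the limiting reagent.
(b) Moles of FeCl3 = 1.23004 mol Cl2 × (2/3) = 0.820028 mol; mass = 0.820028 mol × 162.2 g/mol = 133 g
(c) Fe consumed = 1.23004 × (2/3) = 0.820028 mol; remaining = 2.11996 − 0.820028 = 1.29994 mol; mass = 1.29994 mol × 55.85 g/mol = 72.6 g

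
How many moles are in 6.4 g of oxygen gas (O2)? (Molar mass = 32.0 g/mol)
Moles = 6.4 g ÷ 32.0 g/mol = 0.2 mol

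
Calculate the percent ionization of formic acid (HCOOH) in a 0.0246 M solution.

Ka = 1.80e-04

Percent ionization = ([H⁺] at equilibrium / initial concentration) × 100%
Percent ionization = 8.2%

Let x = [H⁺]. Ka = x²/(C - x) ⇒ x² + (1.80e-04)x - (1.80e-04)(0.0246) = 0. x = 2.0162e-03. Percent = (2.0162e-03/0.0246) × 100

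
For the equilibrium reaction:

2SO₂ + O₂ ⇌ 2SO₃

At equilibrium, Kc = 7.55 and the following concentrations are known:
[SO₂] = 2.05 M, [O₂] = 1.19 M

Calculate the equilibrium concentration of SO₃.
[SO₃] = 6.1447 M

Kc = ([SO₃]^2) / ([SO₂]^2 × [O₂]) = 7.55
[SO₃]^2 = Kc · (reactant terms)/(other product terms) = 7.55 · 5.001 / 1 = 37.757
[SO₃] = (37.757)^(1/2) = 6.1447 M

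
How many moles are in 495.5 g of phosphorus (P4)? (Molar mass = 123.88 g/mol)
Moles = 495.5 g ÷ 123.88 g/mol = 4 mol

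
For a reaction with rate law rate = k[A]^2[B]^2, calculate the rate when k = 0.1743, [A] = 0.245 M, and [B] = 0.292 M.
0.0008921 M/s

rate = k·[A]^2·[B]^2 = 0.1743·(0.245)^2·(0.292)^2 = 0.1743·0.060025·0.085264 = 0.0008921 M/s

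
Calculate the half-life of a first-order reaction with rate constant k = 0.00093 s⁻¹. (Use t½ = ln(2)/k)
745.32 s

t½ = ln(2)/k = 0.6931/0.00093 = 745.32 s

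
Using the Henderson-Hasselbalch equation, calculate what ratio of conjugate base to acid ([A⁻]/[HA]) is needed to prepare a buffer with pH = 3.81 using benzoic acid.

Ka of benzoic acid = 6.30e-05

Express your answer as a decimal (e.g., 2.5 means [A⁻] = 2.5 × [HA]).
[A⁻]/[HA] = 0.407

pKa = −log(6.30e-05) = 4.2007. pH = pKa + log([A⁻]/[HA]). 3.81 = 4.2007 + log(ratio). log(ratio) = 3.81 − 4.2007 = -0.3907. ratio = 10^(-0.3907) = 0.407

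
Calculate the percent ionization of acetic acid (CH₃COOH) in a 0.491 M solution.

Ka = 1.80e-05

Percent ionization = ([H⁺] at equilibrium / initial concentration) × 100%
Percent ionization = 0.604%

Let x = [H⁺]. Ka = x²/(C - x) ⇒ x² + (1.80e-05)x - (1.80e-05)(0.491) = 0. x = 2.9639e-03. Percent = (2.9639e-03/0.491) × 100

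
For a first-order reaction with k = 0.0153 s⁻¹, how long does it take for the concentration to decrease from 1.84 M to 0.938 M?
44.04 s

From ln[A] = ln[A]₀ - k·t: t = ln([A]₀/[A])/k = ln(1.84/0.938)/0.0153 = ln(1.9616)/0.0153 = 0.6738/0.0153 = 44.04 s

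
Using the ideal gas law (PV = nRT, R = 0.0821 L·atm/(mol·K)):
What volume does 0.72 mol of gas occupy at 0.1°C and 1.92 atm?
T = 0.1°C + 273.15 = 273.25 K
V = nRT/P = (0.72 × 0.0821 × 273.25) / 1.92
V = 8.41 L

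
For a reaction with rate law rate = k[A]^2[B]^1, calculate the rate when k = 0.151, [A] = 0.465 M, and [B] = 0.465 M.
0.01518 M/s

rate = k·[A]^2·[B]^1 = 0.151·(0.465)^2·(0.465)^1 = 0.151·0.216225·0.465 = 0.01518 M/s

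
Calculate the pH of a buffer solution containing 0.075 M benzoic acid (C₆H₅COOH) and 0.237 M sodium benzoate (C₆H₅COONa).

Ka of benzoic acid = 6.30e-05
pH = 4.70

pKa = -log(6.30e-05) = 4.20. pH = pKa + log([A⁻]/[HA]) = 4.20 + log(0.237/0.075)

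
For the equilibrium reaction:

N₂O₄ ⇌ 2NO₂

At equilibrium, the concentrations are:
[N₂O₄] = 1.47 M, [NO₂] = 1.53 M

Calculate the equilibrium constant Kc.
K_c = 1.5924

Kc = ([NO₂]^2) / ([N₂O₄])
   = ((1.53)^2) / ((1.47))
   = 2.3409 / 1.47 = 1.5924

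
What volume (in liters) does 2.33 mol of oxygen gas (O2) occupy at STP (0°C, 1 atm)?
At STP, 1 mol of gas occupies 22.4 L
Volume = 2.33 mol × 22.4 L/mol = 52.19 L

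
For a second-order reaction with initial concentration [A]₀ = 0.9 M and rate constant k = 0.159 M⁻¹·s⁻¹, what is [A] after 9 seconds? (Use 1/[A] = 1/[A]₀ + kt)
0.3934 M

1/[A] = 1/[A]₀ + k·t = 1/0.9 + (0.159)·(9) = 1.1111 + 1.4310 = 2.5421
[A] = 1/2.5421 = 0.3934 M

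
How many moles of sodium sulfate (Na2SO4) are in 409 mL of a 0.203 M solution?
Moles = Molarity × Volume (L)
Moles = 0.203 M × 0.409 L = 0.08303 mol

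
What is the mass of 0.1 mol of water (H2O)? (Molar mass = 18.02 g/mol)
Mass = 0.1 mol × 18.02 g/mol = 1.802 g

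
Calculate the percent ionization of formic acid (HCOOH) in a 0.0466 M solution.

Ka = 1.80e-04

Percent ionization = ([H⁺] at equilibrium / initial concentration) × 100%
Percent ionization = 6.02%

Let x = [H⁺]. Ka = x²/(C - x) ⇒ x² + (1.80e-04)x - (1.80e-04)(0.0466) = 0. x = 2.8076e-03. Percent = (2.8076e-03/0.0466) × 100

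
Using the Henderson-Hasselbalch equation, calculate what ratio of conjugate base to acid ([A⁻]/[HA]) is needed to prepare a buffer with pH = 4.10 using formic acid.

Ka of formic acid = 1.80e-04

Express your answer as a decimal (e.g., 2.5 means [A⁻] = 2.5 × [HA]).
[A⁻]/[HA] = 2.266

pKa = −log(1.80e-04) = 3.7447. pH = pKa + log([A⁻]/[HA]). 4.10 = 3.7447 + log(ratio). log(ratio) = 4.10 − 3.7447 = 0.3553. ratio = 10^(0.3553) = 2.266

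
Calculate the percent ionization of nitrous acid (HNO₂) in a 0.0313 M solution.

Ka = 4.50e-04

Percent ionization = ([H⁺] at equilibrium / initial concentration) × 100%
Percent ionization = 11.3%

Let x = [H⁺]. Ka = x²/(C - x) ⇒ x² + (4.50e-04)x - (4.50e-04)(0.0313) = 0. x = 3.5347e-03. Percent = (3.5347e-03/0.0313) × 100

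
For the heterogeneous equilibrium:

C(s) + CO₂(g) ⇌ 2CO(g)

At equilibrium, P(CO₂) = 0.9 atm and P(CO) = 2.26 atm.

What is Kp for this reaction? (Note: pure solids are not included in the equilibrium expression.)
K_p = 5.675

Solid C is excluded.
Kp = P(CO)²/P(CO₂) = (2.26)²/0.9 = 5.108/0.9 = 5.675.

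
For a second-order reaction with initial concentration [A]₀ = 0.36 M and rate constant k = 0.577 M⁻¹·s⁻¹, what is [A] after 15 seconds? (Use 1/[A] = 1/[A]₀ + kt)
0.0875 M

1/[A] = 1/[A]₀ + k·t = 1/0.36 + (0.577)·(15) = 2.7778 + 8.6550 = 11.4328
[A] = 1/11.4328 = 0.0875 M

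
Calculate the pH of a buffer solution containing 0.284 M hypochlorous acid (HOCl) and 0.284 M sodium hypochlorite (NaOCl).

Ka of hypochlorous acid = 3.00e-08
pH = 7.52

pKa = -log(3.00e-08) = 7.52. pH = pKa + log([A⁻]/[HA]) = 7.52 + log(0.284/0.284)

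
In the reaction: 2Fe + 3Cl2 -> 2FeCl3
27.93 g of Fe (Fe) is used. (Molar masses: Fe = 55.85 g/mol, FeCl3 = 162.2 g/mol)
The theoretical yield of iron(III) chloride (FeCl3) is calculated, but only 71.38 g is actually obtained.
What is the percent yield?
Moles of Fe = 27.93 g ÷ 55.85 g/mol = 0.50009 mol
Mole ratio: 2 mol FeCl3 / 2 mol Fe
Moles of FeCl3 = 0.50009 × (2/2) = 0.50009 mol
Theoretical yield = 0.50009 mol × 162.2 g/mol = 81.115 g
Actual yield = 71.38 g
Percent yield = (71.38 / 81.115) × 100% = 88.0%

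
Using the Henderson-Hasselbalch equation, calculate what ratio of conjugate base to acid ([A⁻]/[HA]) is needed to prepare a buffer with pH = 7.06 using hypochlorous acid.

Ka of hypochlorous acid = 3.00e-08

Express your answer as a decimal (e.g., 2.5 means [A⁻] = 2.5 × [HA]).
[A⁻]/[HA] = 0.344

pKa = −log(3.00e-08) = 7.5229. pH = pKa + log([A⁻]/[HA]). 7.06 = 7.5229 + log(ratio). log(ratio) = 7.06 − 7.5229 = -0.4629. ratio = 10^(-0.4629) = 0.344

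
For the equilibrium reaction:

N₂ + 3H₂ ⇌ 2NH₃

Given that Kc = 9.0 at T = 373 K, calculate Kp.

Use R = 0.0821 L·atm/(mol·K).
K_p = 0.0096

Δn = (moles gaseous products) − (moles gaseous reactants) = -2
T = 373 K; RT = 0.0821 × 373 = 30.6233
Kp = Kc·(RT)^Δn = 9.0 × (30.6233)^-2 = 9.0 × 0.00106634 = 0.0096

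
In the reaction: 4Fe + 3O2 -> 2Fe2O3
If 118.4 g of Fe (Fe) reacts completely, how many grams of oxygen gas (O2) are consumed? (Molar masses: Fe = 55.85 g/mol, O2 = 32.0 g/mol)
Moles of Fe = 118.4 g ÷ 55.85 g/mol = 2.11996 mol
Mole ratio: 3 mol O2 / 4 mol Fe
Moles of O2 = 2.11996 × (3/4) = 1.58997 mol
Mass of O2 = 1.58997 mol × 32.0 g/mol = 50.88 g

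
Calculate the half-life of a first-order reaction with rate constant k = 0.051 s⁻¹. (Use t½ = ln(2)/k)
13.59 s

t½ = ln(2)/k = 0.6931/0.051 = 13.59 s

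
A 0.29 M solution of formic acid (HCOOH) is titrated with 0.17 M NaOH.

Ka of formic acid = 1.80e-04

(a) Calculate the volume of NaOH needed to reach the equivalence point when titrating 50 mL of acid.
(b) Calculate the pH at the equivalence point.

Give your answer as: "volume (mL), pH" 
V = 85.3 mL, pH = 8.39

(a) At equivalence: moles acid = moles base.
moles acid = 0.29 × 0.05 = 0.0145 mol; V_NaOH = 0.0145/0.17 = 0.08529 L = 85.3 mL.
(b) At equivalence, all acid → conjugate base A⁻ at [A⁻] = 0.0145/0.1353 = 0.1072 M.
Kb = Kw/Ka = 1.0e-14/1.80e-04 = 5.556e-11; [OH⁻] = √(Kb·[A⁻]) = 2.440e-06; pOH = 5.61; pH = 14 − pOH = 8.39.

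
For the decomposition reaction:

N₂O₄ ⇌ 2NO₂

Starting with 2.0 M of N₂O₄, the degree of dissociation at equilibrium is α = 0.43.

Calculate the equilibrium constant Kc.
K_c = 2.5951

x = α·[A]₀ = 0.43 × 2.0 = 0.86 M dissociated.
At eq: [N₂O₄] = 2.0 − 0.86 = 1.14 M; [NO₂] = 2x = 1.72 M.
Kc = [NO₂]²/[N₂O₄] = (1.72)²/1.14 = 2.595.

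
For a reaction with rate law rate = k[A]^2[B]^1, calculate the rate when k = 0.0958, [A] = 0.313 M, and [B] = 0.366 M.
0.003435 M/s

rate = k·[A]^2·[B]^1 = 0.0958·(0.313)^2·(0.366)^1 = 0.0958·0.097969·0.366 = 0.003435 M/s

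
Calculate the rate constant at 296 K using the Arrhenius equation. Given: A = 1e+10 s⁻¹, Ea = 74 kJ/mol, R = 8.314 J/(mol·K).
8.73e-04 s⁻¹

k = A·exp(-Ea/(R·T)) = 1e+10·exp(-74000/(8.314·296)) = 1e+10·exp(-30.0698) = 1e+10·8.7271e-14 = 8.73e-04 s⁻¹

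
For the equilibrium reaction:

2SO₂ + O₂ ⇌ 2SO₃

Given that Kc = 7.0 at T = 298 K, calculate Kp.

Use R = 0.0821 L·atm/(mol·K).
K_p = 0.2861

Δn = (moles gaseous products) − (moles gaseous reactants) = -1
T = 298 K; RT = 0.0821 × 298 = 24.4658
Kp = Kc·(RT)^Δn = 7.0 × (24.4658)^-1 = 7.0 × 0.0408734 = 0.2861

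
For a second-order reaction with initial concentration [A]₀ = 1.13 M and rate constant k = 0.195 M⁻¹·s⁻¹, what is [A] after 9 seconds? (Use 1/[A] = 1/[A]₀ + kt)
0.3788 M

1/[A] = 1/[A]₀ + k·t = 1/1.13 + (0.195)·(9) = 0.8850 + 1.7550 = 2.6400
[A] = 1/2.6400 = 0.3788 M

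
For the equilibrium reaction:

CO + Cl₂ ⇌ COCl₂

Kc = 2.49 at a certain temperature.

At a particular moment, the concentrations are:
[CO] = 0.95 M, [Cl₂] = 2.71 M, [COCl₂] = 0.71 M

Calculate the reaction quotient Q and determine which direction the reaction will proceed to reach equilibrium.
Q = 0.276, Q < K, reaction proceeds forward (toward products)

Q = ([COCl₂]) / ([CO] × [Cl₂])
  = ((0.71)) / ((0.95)·(2.71)) = 0.71/2.5745 = 0.2758
Since Q = 0.2758 < Kc = 2.49, the reaction proceeds forward (toward products) to reach equilibrium.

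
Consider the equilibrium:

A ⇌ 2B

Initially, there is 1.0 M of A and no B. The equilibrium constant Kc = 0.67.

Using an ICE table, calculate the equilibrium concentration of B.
[B] = 0.668 M

ICE: [A] = 1.0 − x, [B] = 2x.
Kc = (2x)²/(1.0 − x) = 0.67 ⇒ 4x² + 0.67x − 0.67 = 0.
x = (−0.67 + √(0.67² + 4·4·0.67))/(2·4) = (−0.67 + √11.169)/8 = 0.334.
[B] = 2x = 0.668 M.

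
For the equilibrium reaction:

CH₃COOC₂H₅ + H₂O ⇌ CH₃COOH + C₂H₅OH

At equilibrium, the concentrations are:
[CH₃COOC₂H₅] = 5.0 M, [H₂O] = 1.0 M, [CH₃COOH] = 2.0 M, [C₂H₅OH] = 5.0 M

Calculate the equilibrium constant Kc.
K_c = 2.0000

Kc = ([CH₃COOH] × [C₂H₅OH]) / ([CH₃COOC₂H₅] × [H₂O])
   = ((2.0)·(5.0)) / ((5.0)·(1.0))
   = 10 / 5 = 2.0000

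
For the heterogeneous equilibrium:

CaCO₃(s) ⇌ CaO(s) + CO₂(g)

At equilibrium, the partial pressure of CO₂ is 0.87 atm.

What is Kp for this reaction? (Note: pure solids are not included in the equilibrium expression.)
K_p = 0.87

Solids (CaCO₃, CaO) have activity 1 and are excluded.
Kp = P(CO₂) = 0.87.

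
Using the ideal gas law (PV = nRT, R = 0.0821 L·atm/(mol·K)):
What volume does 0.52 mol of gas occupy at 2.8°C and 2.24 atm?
T = 2.8°C + 273.15 = 275.95 K
V = nRT/P = (0.52 × 0.0821 × 275.95) / 2.24
V = 5.26 L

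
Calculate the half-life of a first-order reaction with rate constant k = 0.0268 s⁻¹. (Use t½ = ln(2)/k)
25.86 s

t½ = ln(2)/k = 0.6931/0.0268 = 25.86 s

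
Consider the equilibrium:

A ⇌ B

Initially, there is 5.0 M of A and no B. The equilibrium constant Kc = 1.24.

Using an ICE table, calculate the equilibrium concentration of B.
[B] = 2.768 M

ICE: [A] = 5.0 − x, [B] = x.
Kc = x/(5.0 − x) = 1.24 ⇒ x = 1.24·5.0/(1 + 1.24) = 6.2/2.24 = 2.768.
[B] = x = 2.768 M.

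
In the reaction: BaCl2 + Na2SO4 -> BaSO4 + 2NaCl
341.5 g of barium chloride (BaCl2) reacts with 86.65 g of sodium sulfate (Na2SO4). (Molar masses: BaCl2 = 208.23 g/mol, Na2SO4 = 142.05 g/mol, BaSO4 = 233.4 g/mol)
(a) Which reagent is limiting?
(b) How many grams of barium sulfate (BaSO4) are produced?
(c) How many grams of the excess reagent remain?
(a) Na2SO4, (b) 142.4 g, (c) 214.5 g

Moles of BaCl2 = 341.5 g ÷ 208.23 g/mol = 1.64001 mol
Moles of Na2SO4 = 86.65 g ÷ 142.05 g/mol = 0.609996 mol
Moles ÷ coefficient: BaCl2: 1.64001/1 = 1.64, Na2SO4: 0.609996/1 = 0.61
(a) Na2SO4 has the smaller value, so Na2SO4 is the limiting reagent.
(b) Moles of BaSO4 = 0.609996 mol Na2SO4 × (1/1) = 0.609996 mol; mass = 0.609996 mol × 233.4 g/mol = 142.4 g
(c) BaCl2 consumed = 0.609996 × (1/1) = 0.609996 mol; remaining = 1.64001 − 0.609996 = 1.03002 mol; mass = 1.03002 mol × 208.23 g/mol = 214.5 g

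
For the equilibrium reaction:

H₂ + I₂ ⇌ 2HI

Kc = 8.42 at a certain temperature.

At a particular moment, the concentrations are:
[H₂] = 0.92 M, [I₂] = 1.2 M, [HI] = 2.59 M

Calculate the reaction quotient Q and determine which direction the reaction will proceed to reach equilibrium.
Q = 6.076, Q < K, reaction proceeds forward (toward products)

Q = ([HI]^2) / ([H₂] × [I₂])
  = ((2.59)^2) / ((0.92)·(1.2)) = 6.7081/1.104 = 6.076
Since Q = 6.076 < Kc = 8.42, the reaction proceeds forward (toward products) to reach equilibrium.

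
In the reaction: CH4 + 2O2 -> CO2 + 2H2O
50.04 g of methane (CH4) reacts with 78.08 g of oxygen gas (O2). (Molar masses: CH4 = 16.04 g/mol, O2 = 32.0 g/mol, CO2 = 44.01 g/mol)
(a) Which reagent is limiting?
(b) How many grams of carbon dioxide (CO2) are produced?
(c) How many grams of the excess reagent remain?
(a) O2, (b) 53.69 g, (c) 30.47 g

Moles of CH4 = 50.04 g ÷ 16.04 g/mol = 3.1197 mol
Moles of O2 = 78.08 g ÷ 32.0 g/mol = 2.44 mol
Moles ÷ coefficient: CH4: 3.1197/1 = 3.12, O2: 2.44/2 = 1.22
(a) O2 has the smaller value, so O2 is the limiting reagent.
(b) Moles of CO2 = 2.44 mol O2 × (1/2) = 1.22 mol; mass = 1.22 mol × 44.01 g/mol = 53.69 g
(c) CH4 consumed = 2.44 × (1/2) = 1.22 mol; remaining = 3.1197 − 1.22 = 1.8997 mol; mass = 1.8997 mol × 16.04 g/mol = 30.47 g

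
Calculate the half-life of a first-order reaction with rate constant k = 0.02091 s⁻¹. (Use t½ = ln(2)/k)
33.15 s

t½ = ln(2)/k = 0.6931/0.02091 = 33.15 s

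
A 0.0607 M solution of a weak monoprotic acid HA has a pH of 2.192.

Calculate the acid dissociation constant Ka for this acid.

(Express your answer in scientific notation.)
K_a = 7.61e-04

[H⁺] = 10^(−pH) = 10^(−2.192) = 6.427e-03 M. For HA ⇌ H⁺ + A⁻, Ka = x²/(C − x) = (6.427e-03)²/(0.0607 − 6.427e-03) = 7.61e-04.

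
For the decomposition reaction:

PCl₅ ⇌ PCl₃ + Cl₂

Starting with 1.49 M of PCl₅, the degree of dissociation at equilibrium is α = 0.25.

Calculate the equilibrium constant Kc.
K_c = 0.1242

x = α·[A]₀ = 0.25 × 1.49 = 0.3725 M dissociated.
At eq: [PCl₅] = 1.49 − 0.3725 = 1.117 M; [PCl₃] = [Cl₂] = x = 0.3725 M.
Kc = [PCl₃][Cl₂]/[PCl₅] = (0.3725)²/1.117 = 0.1242.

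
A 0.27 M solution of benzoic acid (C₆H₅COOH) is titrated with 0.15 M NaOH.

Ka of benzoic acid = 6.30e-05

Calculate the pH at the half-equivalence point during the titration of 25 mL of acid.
pH = pKa = 4.20

At the half-equivalence point, [HA] = [A⁻], so by Henderson–Hasselbalch pH = pKa + log(1) = pKa.
pKa = −log(6.30e-05) = 4.20.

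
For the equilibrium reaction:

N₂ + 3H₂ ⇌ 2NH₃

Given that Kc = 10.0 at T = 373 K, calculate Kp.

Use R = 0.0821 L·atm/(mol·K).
K_p = 0.0107

Δn = (moles gaseous products) − (moles gaseous reactants) = -2
T = 373 K; RT = 0.0821 × 373 = 30.6233
Kp = Kc·(RT)^Δn = 10.0 × (30.6233)^-2 = 10.0 × 0.00106634 = 0.0107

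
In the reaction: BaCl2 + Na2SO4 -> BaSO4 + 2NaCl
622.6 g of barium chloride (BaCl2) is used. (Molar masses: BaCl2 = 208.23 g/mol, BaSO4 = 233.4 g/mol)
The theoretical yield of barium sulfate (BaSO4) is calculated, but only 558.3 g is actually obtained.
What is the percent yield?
Moles of BaCl2 = 622.6 g ÷ 208.23 g/mol = 2.98996 mol
Mole ratio: 1 mol BaSO4 / 1 mol BaCl2
Moles of BaSO4 = 2.98996 × (1/1) = 2.98996 mol
Theoretical yield = 2.98996 mol × 233.4 g/mol = 697.86 g
Actual yield = 558.3 g
Percent yield = (558.3 / 697.86) × 100% = 80.0%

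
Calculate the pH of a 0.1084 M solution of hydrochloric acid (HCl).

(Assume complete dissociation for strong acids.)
pH = 0.96

[H⁺] = 0.1084 M for strong acid. pH = -log[H⁺] = -log(0.1084)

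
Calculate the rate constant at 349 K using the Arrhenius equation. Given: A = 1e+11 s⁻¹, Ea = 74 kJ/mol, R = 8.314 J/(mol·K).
8.40e-01 s⁻¹

k = A·exp(-Ea/(R·T)) = 1e+11·exp(-74000/(8.314·349)) = 1e+11·exp(-25.5033) = 1e+11·8.3958e-12 = 8.40e-01 s⁻¹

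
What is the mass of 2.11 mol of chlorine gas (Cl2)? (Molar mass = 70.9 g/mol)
Mass = 2.11 mol × 70.9 g/mol = 149.6 g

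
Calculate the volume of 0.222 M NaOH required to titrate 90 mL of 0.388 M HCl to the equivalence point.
V_{base} = 157.3 mL

At equivalence: moles acid = moles base.
moles HCl = 0.388 M × 0.09 L = 0.03492 mol
V_NaOH = 0.03492 mol ÷ 0.222 M = 0.1573 L = 157.3 mL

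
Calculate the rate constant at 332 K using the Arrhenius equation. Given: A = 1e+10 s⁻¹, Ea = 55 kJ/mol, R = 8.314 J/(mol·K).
2.22e+01 s⁻¹

k = A·exp(-Ea/(R·T)) = 1e+10·exp(-55000/(8.314·332)) = 1e+10·exp(-19.9257) = 1e+10·2.2200e-09 = 2.22e+01 s⁻¹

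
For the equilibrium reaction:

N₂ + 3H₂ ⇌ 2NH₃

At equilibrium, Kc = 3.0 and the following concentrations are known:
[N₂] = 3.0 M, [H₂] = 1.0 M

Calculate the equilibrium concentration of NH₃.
[NH₃] = 3.0000 M

Kc = ([NH₃]^2) / ([N₂] × [H₂]^3) = 3.0
[NH₃]^2 = Kc · (reactant terms)/(other product terms) = 3.0 · 3 / 1 = 9
[NH₃] = (9)^(1/2) = 3.0000 M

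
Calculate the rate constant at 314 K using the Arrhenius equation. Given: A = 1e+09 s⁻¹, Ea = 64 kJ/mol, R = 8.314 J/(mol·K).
2.25e-02 s⁻¹

k = A·exp(-Ea/(R·T)) = 1e+09·exp(-64000/(8.314·314)) = 1e+09·exp(-24.5155) = 1e+09·2.2546e-11 = 2.25e-02 s⁻¹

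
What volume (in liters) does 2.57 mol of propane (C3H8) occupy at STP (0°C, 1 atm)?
At STP, 1 mol of gas occupies 22.4 L
Volume = 2.57 mol × 22.4 L/mol = 57.57 L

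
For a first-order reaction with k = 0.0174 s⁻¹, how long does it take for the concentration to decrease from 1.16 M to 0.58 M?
39.84 s

From ln[A] = ln[A]₀ - k·t: t = ln([A]₀/[A])/k = ln(1.16/0.58)/0.0174 = ln(2.0000)/0.0174 = 0.6931/0.0174 = 39.84 s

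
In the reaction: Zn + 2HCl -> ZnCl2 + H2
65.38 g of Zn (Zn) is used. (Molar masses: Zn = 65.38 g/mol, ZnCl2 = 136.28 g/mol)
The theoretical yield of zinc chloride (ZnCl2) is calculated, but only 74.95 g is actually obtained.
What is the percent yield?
Moles of Zn = 65.38 g ÷ 65.38 g/mol = 1 mol
Mole ratio: 1 mol ZnCl2 / 1 mol Zn
Moles of ZnCl2 = 1 × (1/1) = 1 mol
Theoretical yield = 1 mol × 136.28 g/mol = 136.28 g
Actual yield = 74.95 g
Percent yield = (74.95 / 136.28) × 100% = 55.0%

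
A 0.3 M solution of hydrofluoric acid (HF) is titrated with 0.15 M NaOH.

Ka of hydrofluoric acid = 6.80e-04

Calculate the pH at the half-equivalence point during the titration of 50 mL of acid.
pH = pKa = 3.17

At the half-equivalence point, [HA] = [A⁻], so by Henderson–Hasselbalch pH = pKa + log(1) = pKa.
pKa = −log(6.80e-04) = 3.17.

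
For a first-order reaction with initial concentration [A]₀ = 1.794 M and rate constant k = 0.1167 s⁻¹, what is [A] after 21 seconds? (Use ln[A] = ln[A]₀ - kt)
0.1547 M

ln[A] = ln[A]₀ - k·t = ln(1.794) - (0.1167)·(21) = 0.5844 - 2.4507 = -1.8663
[A] = e^(-1.8663) = 0.1547 M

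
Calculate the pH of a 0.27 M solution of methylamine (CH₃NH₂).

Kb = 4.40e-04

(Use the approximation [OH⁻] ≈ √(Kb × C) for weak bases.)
pH = 12.04

[OH⁻] = √(Kb × C) = √(4.40e-04 × 0.27) = 1.0900e-02. pOH = 1.96, pH = 14 - pOH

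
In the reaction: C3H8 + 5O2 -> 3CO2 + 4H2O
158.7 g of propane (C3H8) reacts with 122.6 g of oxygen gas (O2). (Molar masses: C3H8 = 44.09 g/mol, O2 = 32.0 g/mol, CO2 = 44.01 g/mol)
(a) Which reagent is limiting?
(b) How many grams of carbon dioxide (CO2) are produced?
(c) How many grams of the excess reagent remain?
(a) O2, (b) 101.2 g, (c) 124.9 g

Moles of C3H8 = 158.7 g ÷ 44.09 g/mol = 3.59946 mol
Moles of O2 = 122.6 g ÷ 32.0 g/mol = 3.83125 mol
Moles ÷ coefficient: C3H8: 3.59946/1 = 3.599, O2: 3.83125/5 = 0.7662
(a) O2 has the smaller value, so O2 is the limiting reagent.
(b) Moles of CO2 = 3.83125 mol O2 × (3/5) = 2.29875 mol; mass = 2.29875 mol × 44.01 g/mol = 101.2 g
(c) C3H8 consumed = 3.83125 × (1/5) = 0.76625 mol; remaining = 3.59946 − 0.76625 = 2.83321 mol; mass = 2.83321 mol × 44.09 g/mol = 124.9 g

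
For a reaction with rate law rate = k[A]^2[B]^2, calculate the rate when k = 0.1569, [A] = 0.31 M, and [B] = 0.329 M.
0.001632 M/s

rate = k·[A]^2·[B]^2 = 0.1569·(0.31)^2·(0.329)^2 = 0.1569·0.0961·0.108241 = 0.001632 M/s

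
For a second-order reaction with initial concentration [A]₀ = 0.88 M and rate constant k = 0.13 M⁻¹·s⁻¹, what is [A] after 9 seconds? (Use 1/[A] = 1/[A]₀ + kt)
0.4336 M

1/[A] = 1/[A]₀ + k·t = 1/0.88 + (0.13)·(9) = 1.1364 + 1.1700 = 2.3064
[A] = 1/2.3064 = 0.4336 M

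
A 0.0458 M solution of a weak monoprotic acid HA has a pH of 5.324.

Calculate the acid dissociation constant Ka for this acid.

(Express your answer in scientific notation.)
K_a = 4.91e-10

[H⁺] = 10^(−pH) = 10^(−5.324) = 4.742e-06 M. For HA ⇌ H⁺ + A⁻, Ka = x²/(C − x) = (4.742e-06)²/(0.0458 − 4.742e-06) = 4.91e-10.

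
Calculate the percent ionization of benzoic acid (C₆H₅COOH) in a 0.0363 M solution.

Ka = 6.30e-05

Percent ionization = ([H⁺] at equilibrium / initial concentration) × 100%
Percent ionization = 4.08%

Let x = [H⁺]. Ka = x²/(C - x) ⇒ x² + (6.30e-05)x - (6.30e-05)(0.0363) = 0. x = 1.4811e-03. Percent = (1.4811e-03/0.0363) × 100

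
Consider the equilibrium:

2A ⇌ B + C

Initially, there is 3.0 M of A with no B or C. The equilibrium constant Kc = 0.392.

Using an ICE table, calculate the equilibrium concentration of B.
[B] = 0.834 M

ICE: [A] = 3.0 − 2x, [B] = [C] = x.
Kc = x²/(3.0 − 2x)² = 0.392 ⇒ √Kc = x/(3.0 − 2x).
x = √0.392·3.0/(1 + 2√0.392) = 0.6261·3.0/2.2522 = 0.83398.
[B] = x = 0.834 M.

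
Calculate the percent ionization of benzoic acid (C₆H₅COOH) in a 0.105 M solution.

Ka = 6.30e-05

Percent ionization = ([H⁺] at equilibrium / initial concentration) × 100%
Percent ionization = 2.42%

Let x = [H⁺]. Ka = x²/(C - x) ⇒ x² + (6.30e-05)x - (6.30e-05)(0.105) = 0. x = 2.5407e-03. Percent = (2.5407e-03/0.105) × 100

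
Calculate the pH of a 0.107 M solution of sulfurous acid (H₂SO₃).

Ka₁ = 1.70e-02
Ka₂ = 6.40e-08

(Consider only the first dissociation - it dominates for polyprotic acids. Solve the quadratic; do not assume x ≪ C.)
pH = 1.46

x² + Ka₁·x − Ka₁·C = 0 with Ka₁ = 1.70e-02, C = 0.107.
x = (−Ka₁ + √(Ka₁² + 4·Ka₁·C))/2 = 3.4989e-02 M, so pH = 1.46.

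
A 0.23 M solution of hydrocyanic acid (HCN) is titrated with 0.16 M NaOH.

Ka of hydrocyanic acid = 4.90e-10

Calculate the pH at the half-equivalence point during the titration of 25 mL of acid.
pH = pKa = 9.31

At the half-equivalence point, [HA] = [A⁻], so by Henderson–Hasselbalch pH = pKa + log(1) = pKa.
pKa = −log(4.90e-10) = 9.31.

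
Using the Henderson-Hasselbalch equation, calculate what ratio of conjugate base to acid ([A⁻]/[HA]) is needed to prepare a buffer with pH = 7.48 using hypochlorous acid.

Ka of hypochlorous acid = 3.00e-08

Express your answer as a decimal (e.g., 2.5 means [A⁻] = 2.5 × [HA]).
[A⁻]/[HA] = 0.906

pKa = −log(3.00e-08) = 7.5229. pH = pKa + log([A⁻]/[HA]). 7.48 = 7.5229 + log(ratio). log(ratio) = 7.48 − 7.5229 = -0.0429. ratio = 10^(-0.0429) = 0.906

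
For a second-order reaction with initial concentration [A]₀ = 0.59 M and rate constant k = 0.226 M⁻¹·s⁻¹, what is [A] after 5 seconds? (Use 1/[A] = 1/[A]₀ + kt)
0.3540 M

1/[A] = 1/[A]₀ + k·t = 1/0.59 + (0.226)·(5) = 1.6949 + 1.1300 = 2.8249
[A] = 1/2.8249 = 0.3540 M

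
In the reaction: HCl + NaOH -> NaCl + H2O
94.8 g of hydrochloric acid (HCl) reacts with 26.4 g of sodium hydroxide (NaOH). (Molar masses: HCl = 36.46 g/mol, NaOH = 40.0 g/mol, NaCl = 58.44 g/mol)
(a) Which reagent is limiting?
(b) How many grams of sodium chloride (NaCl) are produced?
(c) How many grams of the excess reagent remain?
(a) NaOH, (b) 38.57 g, (c) 70.74 g

Moles of HCl = 94.8 g ÷ 36.46 g/mol = 2.60011 mol
Moles of NaOH = 26.4 g ÷ 40.0 g/mol = 0.66 mol
Moles ÷ coefficient: HCl: 2.60011/1 = 2.6, NaOH: 0.66/1 = 0.66
(a) NaOH has the smaller value, so NaOH is the limiting reagent.
(b) Moles of NaCl = 0.66 mol NaOH × (1/1) = 0.66 mol; mass = 0.66 mol × 58.44 g/mol = 38.57 g
(c) HCl consumed = 0.66 × (1/1) = 0.66 mol; remaining = 2.60011 − 0.66 = 1.94011 mol; mass = 1.94011 mol × 36.46 g/mol = 70.74 g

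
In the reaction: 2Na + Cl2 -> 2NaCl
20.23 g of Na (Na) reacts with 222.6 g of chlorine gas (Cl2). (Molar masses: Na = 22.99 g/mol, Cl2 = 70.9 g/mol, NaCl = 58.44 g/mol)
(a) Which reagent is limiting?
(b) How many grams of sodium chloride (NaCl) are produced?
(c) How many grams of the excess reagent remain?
(a) Na, (b) 51.42 g, (c) 191.4 g

Moles of Na = 20.23 g ÷ 22.99 g/mol = 0.879948 mol
Moles of Cl2 = 222.6 g ÷ 70.9 g/mol = 3.13963 mol
Moles ÷ coefficient: Na: 0.879948/2 = 0.44, Cl2: 3.13963/1 = 3.14
(a) Na has the smaller value, so Na is the limiting reagent.
(b) Moles of NaCl = 0.879948 mol Na × (2/2) = 0.879948 mol; mass = 0.879948 mol × 58.44 g/mol = 51.42 g
(c) Cl2 consumed = 0.879948 × (1/2) = 0.439974 mol; remaining = 3.13963 − 0.439974 = 2.69966 mol; mass = 2.69966 mol × 70.9 g/mol = 191.4 g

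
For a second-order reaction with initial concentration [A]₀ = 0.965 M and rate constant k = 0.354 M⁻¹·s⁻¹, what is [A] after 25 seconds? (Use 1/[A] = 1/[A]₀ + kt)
0.1012 M

1/[A] = 1/[A]₀ + k·t = 1/0.965 + (0.354)·(25) = 1.0363 + 8.8500 = 9.8863
[A] = 1/9.8863 = 0.1012 M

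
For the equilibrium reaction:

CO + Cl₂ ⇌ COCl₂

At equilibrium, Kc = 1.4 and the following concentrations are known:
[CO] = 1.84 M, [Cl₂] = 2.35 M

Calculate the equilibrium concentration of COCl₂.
[COCl₂] = 6.0536 M

Kc = ([COCl₂]) / ([CO] × [Cl₂]) = 1.4
[COCl₂]^1 = Kc · (reactant terms)/(other product terms) = 1.4 · 4.324 / 1 = 6.0536
[COCl₂] = 6.0536 M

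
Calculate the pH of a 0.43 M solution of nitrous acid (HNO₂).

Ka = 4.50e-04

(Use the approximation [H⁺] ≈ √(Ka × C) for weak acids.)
pH = 1.86

[H⁺] = √(Ka × C) = √(4.50e-04 × 0.43) = 1.3910e-02. pH = -log(1.3910e-02)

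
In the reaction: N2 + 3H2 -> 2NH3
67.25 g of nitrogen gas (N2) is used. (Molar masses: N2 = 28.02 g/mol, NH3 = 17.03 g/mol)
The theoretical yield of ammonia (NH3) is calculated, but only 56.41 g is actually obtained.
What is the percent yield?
Moles of N2 = 67.25 g ÷ 28.02 g/mol = 2.40007 mol
Mole ratio: 2 mol NH3 / 1 mol N2
Moles of NH3 = 2.40007 × (2/1) = 4.80014 mol
Theoretical yield = 4.80014 mol × 17.03 g/mol = 81.746 g
Actual yield = 56.41 g
Percent yield = (56.41 / 81.746) × 100% = 69.0%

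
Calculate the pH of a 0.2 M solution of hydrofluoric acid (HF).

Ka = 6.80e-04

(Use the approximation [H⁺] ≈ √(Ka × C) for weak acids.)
pH = 1.93

[H⁺] = √(Ka × C) = √(6.80e-04 × 0.2) = 1.1662e-02. pH = -log(1.1662e-02)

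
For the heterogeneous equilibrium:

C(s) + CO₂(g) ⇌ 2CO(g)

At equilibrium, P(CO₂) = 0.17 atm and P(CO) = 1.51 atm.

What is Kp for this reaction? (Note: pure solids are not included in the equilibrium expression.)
K_p = 13.412

Solid C is excluded.
Kp = P(CO)²/P(CO₂) = (1.51)²/0.17 = 2.28/0.17 = 13.412.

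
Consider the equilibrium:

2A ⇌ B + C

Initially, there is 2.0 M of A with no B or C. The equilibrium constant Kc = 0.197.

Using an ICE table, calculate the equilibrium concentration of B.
[B] = 0.470 M

ICE: [A] = 2.0 − 2x, [B] = [C] = x.
Kc = x²/(2.0 − 2x)² = 0.197 ⇒ √Kc = x/(2.0 − 2x).
x = √0.197·2.0/(1 + 2√0.197) = 0.44385·2.0/1.8877 = 0.47025.
[B] = x = 0.470 M.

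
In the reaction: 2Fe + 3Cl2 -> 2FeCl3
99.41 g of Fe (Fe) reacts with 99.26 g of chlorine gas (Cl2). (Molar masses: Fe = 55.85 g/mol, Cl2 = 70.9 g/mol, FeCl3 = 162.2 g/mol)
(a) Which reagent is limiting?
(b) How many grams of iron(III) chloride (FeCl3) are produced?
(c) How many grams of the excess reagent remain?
(a) Cl2, (b) 151.4 g, (c) 47.28 g

Moles of Fe = 99.41 g ÷ 55.85 g/mol = 1.77995 mol
Moles of Cl2 = 99.26 g ÷ 70.9 g/mol = 1.4 mol
Moles ÷ coefficient: Fe: 1.77995/2 = 0.89, Cl2: 1.4/3 = 0.4667
(a) Cl2 has the smaller value, so Cl2 is the limiting reagent.
(b) Moles of FeCl3 = 1.4 mol Cl2 × (2/3) = 0.933333 mol; mass = 0.933333 mol × 162.2 g/mol = 151.4 g
(c) Fe consumed = 1.4 × (2/3) = 0.933333 mol; remaining = 1.77995 − 0.933333 = 0.846613 mol; mass = 0.846613 mol × 55.85 g/mol = 47.28 g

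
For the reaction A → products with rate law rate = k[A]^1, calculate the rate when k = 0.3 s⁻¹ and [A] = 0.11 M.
0.033 M/s

rate = k·[A]^1 = 0.3·(0.11)^1 = 0.3·0.11 = 0.033 M/s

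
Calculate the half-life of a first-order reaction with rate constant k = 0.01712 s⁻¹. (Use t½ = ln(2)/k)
40.49 s

t½ = ln(2)/k = 0.6931/0.01712 = 40.49 s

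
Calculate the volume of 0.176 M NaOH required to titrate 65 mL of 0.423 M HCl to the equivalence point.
V_{base} = 156.2 mL

At equivalence: moles acid = moles base.
moles HCl = 0.423 M × 0.065 L = 0.027495 mol
V_NaOH = 0.027495 mol ÷ 0.176 M = 0.1562 L = 156.2 mL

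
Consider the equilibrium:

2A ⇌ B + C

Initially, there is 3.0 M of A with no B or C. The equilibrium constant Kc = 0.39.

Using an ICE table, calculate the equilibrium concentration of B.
[B] = 0.833 M

ICE: [A] = 3.0 − 2x, [B] = [C] = x.
Kc = x²/(3.0 − 2x)² = 0.39 ⇒ √Kc = x/(3.0 − 2x).
x = √0.39·3.0/(1 + 2√0.39) = 0.6245·3.0/2.249 = 0.83304.
[B] = x = 0.833 M.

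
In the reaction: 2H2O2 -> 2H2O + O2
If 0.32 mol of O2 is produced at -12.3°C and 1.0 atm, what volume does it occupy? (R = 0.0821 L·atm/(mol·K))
T = -12.3°C + 273.15 = 260.85 K
V = nRT/P = (0.32 × 0.0821 × 260.85) / 1.0
V = 6.85 L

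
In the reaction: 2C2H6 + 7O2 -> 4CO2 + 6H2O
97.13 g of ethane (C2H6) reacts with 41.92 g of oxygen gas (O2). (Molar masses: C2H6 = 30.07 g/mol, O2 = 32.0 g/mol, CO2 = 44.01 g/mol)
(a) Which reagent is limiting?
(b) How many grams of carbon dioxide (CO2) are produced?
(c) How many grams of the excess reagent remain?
(a) O2, (b) 32.94 g, (c) 85.88 g

Moles of C2H6 = 97.13 g ÷ 30.07 g/mol = 3.23013 mol
Moles of O2 = 41.92 g ÷ 32.0 g/mol = 1.31 mol
Moles ÷ coefficient: C2H6: 3.23013/2 = 1.615, O2: 1.31/7 = 0.1871
(a) O2 has the smaller value, so O2 is the limiting reagent.
(b) Moles of CO2 = 1.31 mol O2 × (4/7) = 0.748571 mol; mass = 0.748571 mol × 44.01 g/mol = 32.94 g
(c) C2H6 consumed = 1.31 × (2/7) = 0.374286 mol; remaining = 3.23013 − 0.374286 = 2.85584 mol; mass = 2.85584 mol × 30.07 g/mol = 85.88 g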